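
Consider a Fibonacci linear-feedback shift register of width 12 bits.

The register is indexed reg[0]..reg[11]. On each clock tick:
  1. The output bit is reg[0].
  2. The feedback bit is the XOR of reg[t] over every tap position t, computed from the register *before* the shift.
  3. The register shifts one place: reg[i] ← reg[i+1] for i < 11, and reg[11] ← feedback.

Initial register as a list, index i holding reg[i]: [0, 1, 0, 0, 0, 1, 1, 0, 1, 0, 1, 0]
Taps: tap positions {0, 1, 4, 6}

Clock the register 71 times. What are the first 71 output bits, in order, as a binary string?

step | reg (before) | out | fb
   0 | 010001101010 | 0 | 0
   1 | 100011010100 | 1 | 0
   2 | 000110101000 | 0 | 0
   3 | 001101010000 | 0 | 0
   4 | 011010100000 | 0 | 1
   5 | 110101000001 | 1 | 0
   6 | 101010000010 | 1 | 0
   7 | 010100000100 | 0 | 1
   8 | 101000001001 | 1 | 1
   9 | 010000010011 | 0 | 1
  10 | 100000100111 | 1 | 0
  11 | 000001001110 | 0 | 0
  12 | 000010011100 | 0 | 1
  13 | 000100111001 | 0 | 1
  14 | 001001110011 | 0 | 1
  15 | 010011100111 | 0 | 1
  16 | 100111001111 | 1 | 0
  17 | 001110011110 | 0 | 1
  18 | 011100111101 | 0 | 0
  19 | 111001111010 | 1 | 1
  20 | 110011110101 | 1 | 0
  21 | 100111101010 | 1 | 1
  22 | 001111010101 | 0 | 1
  23 | 011110101011 | 0 | 1
  24 | 111101010111 | 1 | 0
  25 | 111010101110 | 1 | 0
  26 | 110101011100 | 1 | 0
  27 | 101010111000 | 1 | 1
  28 | 010101110001 | 0 | 0
  29 | 101011100010 | 1 | 1
  30 | 010111000101 | 0 | 0
  31 | 101110001010 | 1 | 0
  32 | 011100010100 | 0 | 1
  33 | 111000101001 | 1 | 1
  34 | 110001010011 | 1 | 0
  35 | 100010100110 | 1 | 1
  36 | 000101001101 | 0 | 0
  37 | 001010011010 | 0 | 1
  38 | 010100110101 | 0 | 0
  39 | 101001101010 | 1 | 0
  40 | 010011010100 | 0 | 0
  41 | 100110101000 | 1 | 1
  42 | 001101010001 | 0 | 0
  43 | 011010100010 | 0 | 1
  44 | 110101000101 | 1 | 0
  45 | 101010001010 | 1 | 0
  46 | 010100010100 | 0 | 1
  47 | 101000101001 | 1 | 0
  48 | 010001010010 | 0 | 1
  49 | 100010100101 | 1 | 1
  50 | 000101001011 | 0 | 0
  51 | 001010010110 | 0 | 1
  52 | 010100101101 | 0 | 0
  53 | 101001011010 | 1 | 1
  54 | 010010110101 | 0 | 1
  55 | 100101101011 | 1 | 0
  56 | 001011010110 | 0 | 1
  57 | 010110101101 | 0 | 1
  58 | 101101011011 | 1 | 1
  59 | 011010110111 | 0 | 1
  60 | 110101101111 | 1 | 1
  61 | 101011011111 | 1 | 0
  62 | 010110111110 | 0 | 1
  63 | 101101111101 | 1 | 0
  64 | 011011111010 | 0 | 1
  65 | 110111110101 | 1 | 0
  66 | 101111101010 | 1 | 1
  67 | 011111010101 | 0 | 0
  68 | 111110101010 | 1 | 0
  69 | 111101010100 | 1 | 0
  70 | 111010101000 | 1 | 0

01000110101000001001110011110101011100010100110101000101001011010110111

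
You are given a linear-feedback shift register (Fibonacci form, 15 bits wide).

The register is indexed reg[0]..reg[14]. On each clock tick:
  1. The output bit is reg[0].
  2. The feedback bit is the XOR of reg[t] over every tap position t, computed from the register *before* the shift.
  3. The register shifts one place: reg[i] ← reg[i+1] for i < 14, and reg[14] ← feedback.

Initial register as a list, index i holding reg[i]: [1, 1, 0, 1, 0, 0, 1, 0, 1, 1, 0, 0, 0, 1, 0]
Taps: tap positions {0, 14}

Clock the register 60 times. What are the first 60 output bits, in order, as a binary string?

tick  register→output (feedback)
  0  110100101100010→1 (1)
  1  101001011000101→1 (0)
  2  010010110001010→0 (0)
  3  100101100010100→1 (1)
  4  001011000101001→0 (1)
  5  010110001010011→0 (1)
  6  101100010100111→1 (0)
  7  011000101001110→0 (0)
  8  110001010011100→1 (1)
  9  100010100111001→1 (0)
 10  000101001110010→0 (0)
 11  001010011100100→0 (0)
 12  010100111001000→0 (0)
 13  101001110010000→1 (1)
 14  010011100100001→0 (1)
 15  100111001000011→1 (0)
 16  001110010000110→0 (0)
 17  011100100001100→0 (0)
 18  111001000011000→1 (1)
 19  110010000110001→1 (0)
 20  100100001100010→1 (1)
 21  001000011000101→0 (1)
 22  010000110001011→0 (1)
 23  100001100010111→1 (0)
 24  000011000101110→0 (0)
 25  000110001011100→0 (0)
 26  001100010111000→0 (0)
 27  011000101110000→0 (0)
 28  110001011100000→1 (1)
 29  100010111000001→1 (0)
 30  000101110000010→0 (0)
 31  001011100000100→0 (0)
 32  010111000001000→0 (0)
 33  101110000010000→1 (1)
 34  011100000100001→0 (1)
 35  111000001000011→1 (0)
 36  110000010000110→1 (1)
 37  100000100001101→1 (0)
 38  000001000011010→0 (0)
 39  000010000110100→0 (0)
 40  000100001101000→0 (0)
 41  001000011010000→0 (0)
 42  010000110100000→0 (0)
 43  100001101000000→1 (1)
 44  000011010000001→0 (1)
 45  000110100000011→0 (1)
 46  001101000000111→0 (1)
 47  011010000001111→0 (1)
 48  110100000011111→1 (0)
 49  101000000111110→1 (1)
 50  010000001111101→0 (1)
 51  100000011111011→1 (0)
 52  000000111110110→0 (0)
 53  000001111101100→0 (0)
 54  000011111011000→0 (0)
 55  000111110110000→0 (0)
 56  001111101100000→0 (0)
 57  011111011000000→0 (0)
 58  111110110000000→1 (1)
 59  111101100000001→1 (0)

110100101100010100111001000011000101110000010000110100000011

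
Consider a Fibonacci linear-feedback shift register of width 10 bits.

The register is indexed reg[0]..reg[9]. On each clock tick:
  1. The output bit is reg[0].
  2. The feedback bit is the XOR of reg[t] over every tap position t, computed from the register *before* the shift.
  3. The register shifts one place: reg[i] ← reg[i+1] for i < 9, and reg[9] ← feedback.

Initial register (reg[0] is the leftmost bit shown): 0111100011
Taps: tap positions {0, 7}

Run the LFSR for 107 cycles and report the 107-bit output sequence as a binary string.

01111000110001101110110000111100100111001011000100001101111111001110001101010010100001000010010110111110101

k : reg_k → out_k, fb_k
0: 0111100011 → 0, fb=0
1: 1111000110 → 1, fb=0
2: 1110001100 → 1, fb=0
3: 1100011000 → 1, fb=1
4: 1000110001 → 1, fb=1
5: 0001100011 → 0, fb=0
6: 0011000110 → 0, fb=1
7: 0110001101 → 0, fb=1
8: 1100011011 → 1, fb=1
9: 1000110111 → 1, fb=0
10: 0001101110 → 0, fb=1
11: 0011011101 → 0, fb=1
12: 0110111011 → 0, fb=0
13: 1101110110 → 1, fb=0
14: 1011101100 → 1, fb=0
15: 0111011000 → 0, fb=0
16: 1110110000 → 1, fb=1
17: 1101100001 → 1, fb=1
18: 1011000011 → 1, fb=1
19: 0110000111 → 0, fb=1
20: 1100001111 → 1, fb=0
21: 1000011110 → 1, fb=0
22: 0000111100 → 0, fb=1
23: 0001111001 → 0, fb=0
24: 0011110010 → 0, fb=0
25: 0111100100 → 0, fb=1
26: 1111001001 → 1, fb=1
27: 1110010011 → 1, fb=1
28: 1100100111 → 1, fb=0
29: 1001001110 → 1, fb=0
30: 0010011100 → 0, fb=1
31: 0100111001 → 0, fb=0
32: 1001110010 → 1, fb=1
33: 0011100101 → 0, fb=1
34: 0111001011 → 0, fb=0
35: 1110010110 → 1, fb=0
36: 1100101100 → 1, fb=0
37: 1001011000 → 1, fb=1
38: 0010110001 → 0, fb=0
39: 0101100010 → 0, fb=0
40: 1011000100 → 1, fb=0
41: 0110001000 → 0, fb=0
42: 1100010000 → 1, fb=1
43: 1000100001 → 1, fb=1
44: 0001000011 → 0, fb=0
45: 0010000110 → 0, fb=1
46: 0100001101 → 0, fb=1
47: 1000011011 → 1, fb=1
48: 0000110111 → 0, fb=1
49: 0001101111 → 0, fb=1
50: 0011011111 → 0, fb=1
51: 0110111111 → 0, fb=1
52: 1101111111 → 1, fb=0
53: 1011111110 → 1, fb=0
54: 0111111100 → 0, fb=1
55: 1111111001 → 1, fb=1
56: 1111110011 → 1, fb=1
57: 1111100111 → 1, fb=0
58: 1111001110 → 1, fb=0
59: 1110011100 → 1, fb=0
60: 1100111000 → 1, fb=1
61: 1001110001 → 1, fb=1
62: 0011100011 → 0, fb=0
63: 0111000110 → 0, fb=1
64: 1110001101 → 1, fb=0
65: 1100011010 → 1, fb=1
66: 1000110101 → 1, fb=0
67: 0001101010 → 0, fb=0
68: 0011010100 → 0, fb=1
69: 0110101001 → 0, fb=0
70: 1101010010 → 1, fb=1
71: 1010100101 → 1, fb=0
72: 0101001010 → 0, fb=0
73: 1010010100 → 1, fb=0
74: 0100101000 → 0, fb=0
75: 1001010000 → 1, fb=1
76: 0010100001 → 0, fb=0
77: 0101000010 → 0, fb=0
78: 1010000100 → 1, fb=0
79: 0100001000 → 0, fb=0
80: 1000010000 → 1, fb=1
81: 0000100001 → 0, fb=0
82: 0001000010 → 0, fb=0
83: 0010000100 → 0, fb=1
84: 0100001001 → 0, fb=0
85: 1000010010 → 1, fb=1
86: 0000100101 → 0, fb=1
87: 0001001011 → 0, fb=0
88: 0010010110 → 0, fb=1
89: 0100101101 → 0, fb=1
90: 1001011011 → 1, fb=1
91: 0010110111 → 0, fb=1
92: 0101101111 → 0, fb=1
93: 1011011111 → 1, fb=0
94: 0110111110 → 0, fb=1
95: 1101111101 → 1, fb=0
96: 1011111010 → 1, fb=1
97: 0111110101 → 0, fb=1
98: 1111101011 → 1, fb=1
99: 1111010111 → 1, fb=0
100: 1110101110 → 1, fb=0
101: 1101011100 → 1, fb=0
102: 1010111000 → 1, fb=1
103: 0101110001 → 0, fb=0
104: 1011100010 → 1, fb=1
105: 0111000101 → 0, fb=1
106: 1110001011 → 1, fb=1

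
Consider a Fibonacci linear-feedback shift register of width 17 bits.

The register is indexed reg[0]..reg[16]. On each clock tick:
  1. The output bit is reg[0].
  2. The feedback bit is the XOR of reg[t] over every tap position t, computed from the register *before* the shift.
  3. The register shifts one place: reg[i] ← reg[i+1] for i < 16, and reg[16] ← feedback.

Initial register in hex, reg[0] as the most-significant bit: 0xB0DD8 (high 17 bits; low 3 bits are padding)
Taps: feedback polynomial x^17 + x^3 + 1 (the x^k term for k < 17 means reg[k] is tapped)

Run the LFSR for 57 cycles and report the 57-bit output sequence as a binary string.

tick  register→output (feedback)
  0  10110000110111011→1 (0)
  1  01100001101110110→0 (0)
  2  11000011011101100→1 (1)
  3  10000110111011001→1 (1)
  4  00001101110110011→0 (0)
  5  00011011101100110→0 (1)
  6  00110111011001101→0 (1)
  7  01101110110011011→0 (0)
  8  11011101100110110→1 (0)
  9  10111011001101100→1 (0)
 10  01110110011011000→0 (1)
 11  11101100110110001→1 (1)
 12  11011001101100011→1 (0)
 13  10110011011000110→1 (0)
 14  01100110110001100→0 (0)
 15  11001101100011000→1 (1)
 16  10011011000110001→1 (0)
 17  00110110001100010→0 (1)
 18  01101100011000101→0 (0)
 19  11011000110001010→1 (0)
 20  10110001100010100→1 (0)
 21  01100011000101000→0 (0)
 22  11000110001010000→1 (1)
 23  10001100010100001→1 (1)
 24  00011000101000011→0 (1)
 25  00110001010000111→0 (1)
 26  01100010100001111→0 (0)
 27  11000101000011110→1 (1)
 28  10001010000111101→1 (1)
 29  00010100001111011→0 (1)
 30  00101000011110111→0 (0)
 31  01010000111101110→0 (1)
 32  10100001111011101→1 (1)
 33  01000011110111011→0 (0)
 34  10000111101110110→1 (1)
 35  00001111011101101→0 (0)
 36  00011110111011010→0 (1)
 37  00111101110110101→0 (1)
 38  01111011101101011→0 (1)
 39  11110111011010111→1 (0)
 40  11101110110101110→1 (1)
 41  11011101101011101→1 (0)
 42  10111011010111010→1 (0)
 43  01110110101110100→0 (1)
 44  11101101011101001→1 (1)
 45  11011010111010011→1 (0)
 46  10110101110100110→1 (0)
 47  01101011101001100→0 (0)
 48  11010111010011000→1 (0)
 49  10101110100110000→1 (1)
 50  01011101001100001→0 (1)
 51  10111010011000011→1 (0)
 52  01110100110000110→0 (1)
 53  11101001100001101→1 (1)
 54  11010011000011011→1 (0)
 55  10100110000110110→1 (1)
 56  01001100001101101→0 (0)

101100001101110110011011000110001010000111101110110101110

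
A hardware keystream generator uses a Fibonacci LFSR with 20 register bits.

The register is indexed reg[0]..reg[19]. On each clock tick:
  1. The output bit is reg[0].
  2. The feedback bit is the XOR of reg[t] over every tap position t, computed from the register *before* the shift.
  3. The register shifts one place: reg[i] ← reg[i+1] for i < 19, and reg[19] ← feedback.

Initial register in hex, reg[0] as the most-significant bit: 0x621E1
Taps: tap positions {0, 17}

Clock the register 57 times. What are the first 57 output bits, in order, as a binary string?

011000100001111000010100101101110000000101100111100000000

k : reg_k → out_k, fb_k
0: 01100010000111100001 → 0, fb=0
1: 11000100001111000010 → 1, fb=1
2: 10001000011110000101 → 1, fb=0
3: 00010000111100001010 → 0, fb=0
4: 00100001111000010100 → 0, fb=1
5: 01000011110000101001 → 0, fb=0
6: 10000111100001010010 → 1, fb=1
7: 00001111000010100101 → 0, fb=1
8: 00011110000101001011 → 0, fb=0
9: 00111100001010010110 → 0, fb=1
10: 01111000010100101101 → 0, fb=1
11: 11110000101001011011 → 1, fb=1
12: 11100001010010110111 → 1, fb=0
13: 11000010100101101110 → 1, fb=0
14: 10000101001011011100 → 1, fb=0
15: 00001010010110111000 → 0, fb=0
16: 00010100101101110000 → 0, fb=0
17: 00101001011011100000 → 0, fb=0
18: 01010010110111000000 → 0, fb=0
19: 10100101101110000000 → 1, fb=1
20: 01001011011100000001 → 0, fb=0
21: 10010110111000000010 → 1, fb=1
22: 00101101110000000101 → 0, fb=1
23: 01011011100000001011 → 0, fb=0
24: 10110111000000010110 → 1, fb=0
25: 01101110000000101100 → 0, fb=1
26: 11011100000001011001 → 1, fb=1
27: 10111000000010110011 → 1, fb=1
28: 01110000000101100111 → 0, fb=1
29: 11100000001011001111 → 1, fb=0
30: 11000000010110011110 → 1, fb=0
31: 10000000101100111100 → 1, fb=0
32: 00000001011001111000 → 0, fb=0
33: 00000010110011110000 → 0, fb=0
34: 00000101100111100000 → 0, fb=0
35: 00001011001111000000 → 0, fb=0
36: 00010110011110000000 → 0, fb=0
37: 00101100111100000000 → 0, fb=0
38: 01011001111000000000 → 0, fb=0
39: 10110011110000000000 → 1, fb=1
40: 01100111100000000001 → 0, fb=0
41: 11001111000000000010 → 1, fb=1
42: 10011110000000000101 → 1, fb=0
43: 00111100000000001010 → 0, fb=0
44: 01111000000000010100 → 0, fb=1
45: 11110000000000101001 → 1, fb=1
46: 11100000000001010011 → 1, fb=1
47: 11000000000010100111 → 1, fb=0
48: 10000000000101001110 → 1, fb=0
49: 00000000001010011100 → 0, fb=1
50: 00000000010100111001 → 0, fb=0
51: 00000000101001110010 → 0, fb=0
52: 00000001010011100100 → 0, fb=1
53: 00000010100111001001 → 0, fb=0
54: 00000101001110010010 → 0, fb=0
55: 00001010011100100100 → 0, fb=1
56: 00010100111001001001 → 0, fb=0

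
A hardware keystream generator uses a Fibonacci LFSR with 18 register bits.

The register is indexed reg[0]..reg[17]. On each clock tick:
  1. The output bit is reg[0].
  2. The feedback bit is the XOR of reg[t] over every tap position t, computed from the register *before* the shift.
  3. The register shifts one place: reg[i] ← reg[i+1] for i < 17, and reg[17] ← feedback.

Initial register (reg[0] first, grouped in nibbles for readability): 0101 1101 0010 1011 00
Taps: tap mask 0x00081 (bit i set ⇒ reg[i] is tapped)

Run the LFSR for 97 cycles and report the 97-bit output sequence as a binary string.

step | reg (before) | out | fb
   0 | 010111010010101100 | 0 | 1
   1 | 101110100101011001 | 1 | 1
   2 | 011101001010110011 | 0 | 0
   3 | 111010010101100110 | 1 | 0
   4 | 110100101011001100 | 1 | 1
   5 | 101001010110011001 | 1 | 0
   6 | 010010101100110010 | 0 | 0
   7 | 100101011001100100 | 1 | 0
   8 | 001010110011001000 | 0 | 1
   9 | 010101100110010001 | 0 | 0
  10 | 101011001100100010 | 1 | 1
  11 | 010110011001000101 | 0 | 1
  12 | 101100110010001011 | 1 | 0
  13 | 011001100100010110 | 0 | 0
  14 | 110011001000101100 | 1 | 1
  15 | 100110010001011001 | 1 | 0
  16 | 001100100010110010 | 0 | 0
  17 | 011001000101100100 | 0 | 0
  18 | 110010001011001000 | 1 | 1
  19 | 100100010110010001 | 1 | 0
  20 | 001000101100100010 | 0 | 0
  21 | 010001011001000100 | 0 | 1
  22 | 100010110010001001 | 1 | 0
  23 | 000101100100010010 | 0 | 0
  24 | 001011001000100100 | 0 | 0
  25 | 010110010001001000 | 0 | 1
  26 | 101100100010010001 | 1 | 1
  27 | 011001000100100011 | 0 | 0
  28 | 110010001001000110 | 1 | 1
  29 | 100100010010001101 | 1 | 0
  30 | 001000100100011010 | 0 | 0
  31 | 010001001000110100 | 0 | 0
  32 | 100010010001101000 | 1 | 0
  33 | 000100100011010000 | 0 | 0
  34 | 001001000110100000 | 0 | 0
  35 | 010010001101000000 | 0 | 0
  36 | 100100011010000000 | 1 | 0
  37 | 001000110100000000 | 0 | 1
  38 | 010001101000000001 | 0 | 0
  39 | 100011010000000010 | 1 | 0
  40 | 000110100000000100 | 0 | 0
  41 | 001101000000001000 | 0 | 0
  42 | 011010000000010000 | 0 | 0
  43 | 110100000000100000 | 1 | 1
  44 | 101000000001000001 | 1 | 1
  45 | 010000000010000011 | 0 | 0
  46 | 100000000100000110 | 1 | 1
  47 | 000000001000001101 | 0 | 0
  48 | 000000010000011010 | 0 | 1
  49 | 000000100000110101 | 0 | 0
  50 | 000001000001101010 | 0 | 0
  51 | 000010000011010100 | 0 | 0
  52 | 000100000110101000 | 0 | 0
  53 | 001000001101010000 | 0 | 0
  54 | 010000011010100000 | 0 | 1
  55 | 100000110101000001 | 1 | 0
  56 | 000001101010000010 | 0 | 0
  57 | 000011010100000100 | 0 | 1
  58 | 000110101000001001 | 0 | 0
  59 | 001101010000010010 | 0 | 1
  60 | 011010100000100101 | 0 | 0
  61 | 110101000001001010 | 1 | 1
  62 | 101010000010010101 | 1 | 1
  63 | 010100000100101011 | 0 | 0
  64 | 101000001001010110 | 1 | 1
  65 | 010000010010101101 | 0 | 1
  66 | 100000100101011011 | 1 | 1
  67 | 000001001010110111 | 0 | 0
  68 | 000010010101101110 | 0 | 1
  69 | 000100101011011101 | 0 | 0
  70 | 001001010110111010 | 0 | 1
  71 | 010010101101110101 | 0 | 0
  72 | 100101011011101010 | 1 | 0
  73 | 001010110111010100 | 0 | 1
  74 | 010101101110101001 | 0 | 0
  75 | 101011011101010010 | 1 | 0
  76 | 010110111010100100 | 0 | 1
  77 | 101101110101001001 | 1 | 0
  78 | 011011101010010010 | 0 | 0
  79 | 110111010100100100 | 1 | 0
  80 | 101110101001001000 | 1 | 1
  81 | 011101010010010001 | 0 | 1
  82 | 111010100100100011 | 1 | 1
  83 | 110101001001000111 | 1 | 1
  84 | 101010010010001111 | 1 | 0
  85 | 010100100100011110 | 0 | 0
  86 | 101001001000111100 | 1 | 1
  87 | 010010010001111001 | 0 | 1
  88 | 100100100011110011 | 1 | 1
  89 | 001001000111100111 | 0 | 0
  90 | 010010001111001110 | 0 | 0
  91 | 100100011110011100 | 1 | 0
  92 | 001000111100111000 | 0 | 1
  93 | 010001111001110001 | 0 | 1
  94 | 100011110011100011 | 1 | 0
  95 | 000111100111000110 | 0 | 0
  96 | 001111001110001100 | 0 | 0

0101110100101011001100100010110010001001000110100000000100000110101000001001010110111010100100100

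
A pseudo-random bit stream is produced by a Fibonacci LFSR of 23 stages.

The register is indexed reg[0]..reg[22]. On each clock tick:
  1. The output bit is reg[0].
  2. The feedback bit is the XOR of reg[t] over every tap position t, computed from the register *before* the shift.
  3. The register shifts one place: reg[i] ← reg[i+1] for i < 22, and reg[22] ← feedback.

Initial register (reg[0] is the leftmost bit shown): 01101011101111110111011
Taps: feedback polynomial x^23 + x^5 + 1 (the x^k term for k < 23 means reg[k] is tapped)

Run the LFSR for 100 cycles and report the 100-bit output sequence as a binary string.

tick  register→output (feedback)
  0  01101011101111110111011→0 (0)
  1  11010111011111101110110→1 (0)
  2  10101110111111011101100→1 (0)
  3  01011101111110111011000→0 (1)
  4  10111011111101110110001→1 (1)
  5  01110111111011101100011→0 (1)
  6  11101111110111011000111→1 (0)
  7  11011111101110110001110→1 (0)
  8  10111111011101100011100→1 (0)
  9  01111110111011000111000→0 (1)
 10  11111101110110001110001→1 (0)
 11  11111011101100011100010→1 (1)
 12  11110111011000111000101→1 (0)
 13  11101110110001110001010→1 (0)
 14  11011101100011100010100→1 (0)
 15  10111011000111000101000→1 (1)
 16  01110110001110001010001→0 (1)
 17  11101100011100010100011→1 (0)
 18  11011000111000101000110→1 (1)
 19  10110001110001010001101→1 (1)
 20  01100011100010100011011→0 (0)
 21  11000111000101000110110→1 (0)
 22  10001110001010001101100→1 (0)
 23  00011100010100011011000→0 (1)
 24  00111000101000110110001→0 (0)
 25  01110001010001101100010→0 (0)
 26  11100010100011011000100→1 (1)
 27  11000101000110110001001→1 (0)
 28  10001010001101100010010→1 (1)
 29  00010100011011000100101→0 (1)
 30  00101000110110001001011→0 (0)
 31  01010001101100010010110→0 (0)
 32  10100011011000100101100→1 (1)
 33  01000110110001001011001→0 (1)
 34  10001101100010010110011→1 (0)
 35  00011011000100101100110→0 (0)
 36  00110110001001011001100→0 (1)
 37  01101100010010110011001→0 (1)
 38  11011000100101100110011→1 (1)
 39  10110001001011001100111→1 (1)
 40  01100010010110011001111→0 (0)
 41  11000100101100110011110→1 (0)
 42  10001001011001100111100→1 (1)
 43  00010010110011001111001→0 (0)
 44  00100101100110011110010→0 (1)
 45  01001011001100111100101→0 (0)
 46  10010110011001111001010→1 (0)
 47  00101100110011110010100→0 (1)
 48  01011001100111100101001→0 (0)
 49  10110011001111001010010→1 (1)
 50  01100110011110010100101→0 (1)
 51  11001100111100101001011→1 (0)
 52  10011001111001010010110→1 (1)
 53  00110011110010100101101→0 (0)
 54  01100111100101001011010→0 (1)
 55  11001111001010010110101→1 (0)
 56  10011110010100101101010→1 (0)
 57  00111100101001011010100→0 (1)
 58  01111001010010110101001→0 (0)
 59  11110010100101101010010→1 (1)
 60  11100101001011010100101→1 (0)
 61  11001010010110101001010→1 (1)
 62  10010100101101010010101→1 (0)
 63  00101001011010100101010→0 (0)
 64  01010010110101001010100→0 (0)
 65  10100101101010010101000→1 (0)
 66  01001011010100101010000→0 (0)
 67  10010110101001010100000→1 (0)
 68  00101101010010101000000→0 (1)
 69  01011010100101010000001→0 (0)
 70  10110101001010100000010→1 (0)
 71  01101010010101000000100→0 (0)
 72  11010100101010000001000→1 (0)
 73  10101001010100000010000→1 (1)
 74  01010010101000000100001→0 (0)
 75  10100101010000001000010→1 (0)
 76  01001010100000010000100→0 (0)
 77  10010101000000100001000→1 (0)
 78  00101010000001000010000→0 (0)
 79  01010100000010000100000→0 (1)
 80  10101000000100001000001→1 (1)
 81  01010000001000010000011→0 (0)
 82  10100000010000100000110→1 (1)
 83  01000000100001000001101→0 (0)
 84  10000001000010000011010→1 (1)
 85  00000010000100000110101→0 (0)
 86  00000100001000001101010→0 (1)
 87  00001000010000011010101→0 (0)
 88  00010000100000110101010→0 (0)
 89  00100001000001101010100→0 (0)
 90  01000010000011010101000→0 (0)
 91  10000100000110101010000→1 (0)
 92  00001000001101010100000→0 (0)
 93  00010000011010101000000→0 (0)
 94  00100000110101010000000→0 (0)
 95  01000001101010100000000→0 (0)
 96  10000011010101000000000→1 (1)
 97  00000110101010000000001→0 (1)
 98  00001101010100000000011→0 (1)
 99  00011010101000000000111→0 (0)

0110101110111111011101100011100010100011011000100101100110011110010100101101010010101000000100001000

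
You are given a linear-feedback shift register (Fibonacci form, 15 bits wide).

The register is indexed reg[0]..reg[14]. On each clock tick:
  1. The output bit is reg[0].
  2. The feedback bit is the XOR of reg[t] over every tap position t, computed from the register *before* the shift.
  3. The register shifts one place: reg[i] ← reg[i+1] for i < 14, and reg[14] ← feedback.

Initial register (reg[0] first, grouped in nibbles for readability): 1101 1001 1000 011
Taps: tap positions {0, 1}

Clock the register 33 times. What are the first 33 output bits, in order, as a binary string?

110110011000011011010101000101101

step | reg (before) | out | fb
   0 | 110110011000011 | 1 | 0
   1 | 101100110000110 | 1 | 1
   2 | 011001100001101 | 0 | 1
   3 | 110011000011011 | 1 | 0
   4 | 100110000110110 | 1 | 1
   5 | 001100001101101 | 0 | 0
   6 | 011000011011010 | 0 | 1
   7 | 110000110110101 | 1 | 0
   8 | 100001101101010 | 1 | 1
   9 | 000011011010101 | 0 | 0
  10 | 000110110101010 | 0 | 0
  11 | 001101101010100 | 0 | 0
  12 | 011011010101000 | 0 | 1
  13 | 110110101010001 | 1 | 0
  14 | 101101010100010 | 1 | 1
  15 | 011010101000101 | 0 | 1
  16 | 110101010001011 | 1 | 0
  17 | 101010100010110 | 1 | 1
  18 | 010101000101101 | 0 | 1
  19 | 101010001011011 | 1 | 1
  20 | 010100010110111 | 0 | 1
  21 | 101000101101111 | 1 | 1
  22 | 010001011011111 | 0 | 1
  23 | 100010110111111 | 1 | 1
  24 | 000101101111111 | 0 | 0
  25 | 001011011111110 | 0 | 0
  26 | 010110111111100 | 0 | 1
  27 | 101101111111001 | 1 | 1
  28 | 011011111110011 | 0 | 1
  29 | 110111111100111 | 1 | 0
  30 | 101111111001110 | 1 | 1
  31 | 011111110011101 | 0 | 1
  32 | 111111100111011 | 1 | 0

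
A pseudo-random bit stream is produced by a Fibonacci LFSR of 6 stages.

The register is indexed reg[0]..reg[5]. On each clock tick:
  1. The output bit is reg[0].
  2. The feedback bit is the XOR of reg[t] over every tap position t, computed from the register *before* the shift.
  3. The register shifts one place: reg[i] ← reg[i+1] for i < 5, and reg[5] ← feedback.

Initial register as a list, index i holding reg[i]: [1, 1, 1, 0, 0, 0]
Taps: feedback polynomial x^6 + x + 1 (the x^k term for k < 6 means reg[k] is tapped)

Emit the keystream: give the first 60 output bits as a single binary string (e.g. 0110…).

tick  register→output (feedback)
  0  111000→1 (0)
  1  110000→1 (0)
  2  100000→1 (1)
  3  000001→0 (0)
  4  000010→0 (0)
  5  000100→0 (0)
  6  001000→0 (0)
  7  010000→0 (1)
  8  100001→1 (1)
  9  000011→0 (0)
 10  000110→0 (0)
 11  001100→0 (0)
 12  011000→0 (1)
 13  110001→1 (0)
 14  100010→1 (1)
 15  000101→0 (0)
 16  001010→0 (0)
 17  010100→0 (1)
 18  101001→1 (1)
 19  010011→0 (1)
 20  100111→1 (1)
 21  001111→0 (0)
 22  011110→0 (1)
 23  111101→1 (0)
 24  111010→1 (0)
 25  110100→1 (0)
 26  101000→1 (1)
 27  010001→0 (1)
 28  100011→1 (1)
 29  000111→0 (0)
 30  001110→0 (0)
 31  011100→0 (1)
 32  111001→1 (0)
 33  110010→1 (0)
 34  100100→1 (1)
 35  001001→0 (0)
 36  010010→0 (1)
 37  100101→1 (1)
 38  001011→0 (0)
 39  010110→0 (1)
 40  101101→1 (1)
 41  011011→0 (1)
 42  110111→1 (0)
 43  101110→1 (1)
 44  011101→0 (1)
 45  111011→1 (0)
 46  110110→1 (0)
 47  101100→1 (1)
 48  011001→0 (1)
 49  110011→1 (0)
 50  100110→1 (1)
 51  001101→0 (0)
 52  011010→0 (1)
 53  110101→1 (0)
 54  101010→1 (1)
 55  010101→0 (1)
 56  101011→1 (1)
 57  010111→0 (1)
 58  101111→1 (1)
 59  011111→0 (1)

111000001000011000101001111010001110010010110111011001101010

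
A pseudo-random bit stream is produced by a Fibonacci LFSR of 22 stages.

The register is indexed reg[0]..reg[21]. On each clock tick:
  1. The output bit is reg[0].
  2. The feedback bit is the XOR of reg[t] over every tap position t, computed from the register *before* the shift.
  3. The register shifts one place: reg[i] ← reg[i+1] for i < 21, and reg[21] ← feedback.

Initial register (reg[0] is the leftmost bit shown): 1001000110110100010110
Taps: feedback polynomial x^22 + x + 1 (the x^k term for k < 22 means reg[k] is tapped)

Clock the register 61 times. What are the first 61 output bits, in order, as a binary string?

1001000110110100010110101100101101110011101111010111011001010

step | reg (before) | out | fb
   0 | 1001000110110100010110 | 1 | 1
   1 | 0010001101101000101101 | 0 | 0
   2 | 0100011011010001011010 | 0 | 1
   3 | 1000110110100010110101 | 1 | 1
   4 | 0001101101000101101011 | 0 | 0
   5 | 0011011010001011010110 | 0 | 0
   6 | 0110110100010110101100 | 0 | 1
   7 | 1101101000101101011001 | 1 | 0
   8 | 1011010001011010110010 | 1 | 1
   9 | 0110100010110101100101 | 0 | 1
  10 | 1101000101101011001011 | 1 | 0
  11 | 1010001011010110010110 | 1 | 1
  12 | 0100010110101100101101 | 0 | 1
  13 | 1000101101011001011011 | 1 | 1
  14 | 0001011010110010110111 | 0 | 0
  15 | 0010110101100101101110 | 0 | 0
  16 | 0101101011001011011100 | 0 | 1
  17 | 1011010110010110111001 | 1 | 1
  18 | 0110101100101101110011 | 0 | 1
  19 | 1101011001011011100111 | 1 | 0
  20 | 1010110010110111001110 | 1 | 1
  21 | 0101100101101110011101 | 0 | 1
  22 | 1011001011011100111011 | 1 | 1
  23 | 0110010110111001110111 | 0 | 1
  24 | 1100101101110011101111 | 1 | 0
  25 | 1001011011100111011110 | 1 | 1
  26 | 0010110111001110111101 | 0 | 0
  27 | 0101101110011101111010 | 0 | 1
  28 | 1011011100111011110101 | 1 | 1
  29 | 0110111001110111101011 | 0 | 1
  30 | 1101110011101111010111 | 1 | 0
  31 | 1011100111011110101110 | 1 | 1
  32 | 0111001110111101011101 | 0 | 1
  33 | 1110011101111010111011 | 1 | 0
  34 | 1100111011110101110110 | 1 | 0
  35 | 1001110111101011101100 | 1 | 1
  36 | 0011101111010111011001 | 0 | 0
  37 | 0111011110101110110010 | 0 | 1
  38 | 1110111101011101100101 | 1 | 0
  39 | 1101111010111011001010 | 1 | 0
  40 | 1011110101110110010100 | 1 | 1
  41 | 0111101011101100101001 | 0 | 1
  42 | 1111010111011001010011 | 1 | 0
  43 | 1110101110110010100110 | 1 | 0
  44 | 1101011101100101001100 | 1 | 0
  45 | 1010111011001010011000 | 1 | 1
  46 | 0101110110010100110001 | 0 | 1
  47 | 1011101100101001100011 | 1 | 1
  48 | 0111011001010011000111 | 0 | 1
  49 | 1110110010100110001111 | 1 | 0
  50 | 1101100101001100011110 | 1 | 0
  51 | 1011001010011000111100 | 1 | 1
  52 | 0110010100110001111001 | 0 | 1
  53 | 1100101001100011110011 | 1 | 0
  54 | 1001010011000111100110 | 1 | 1
  55 | 0010100110001111001101 | 0 | 0
  56 | 0101001100011110011010 | 0 | 1
  57 | 1010011000111100110101 | 1 | 1
  58 | 0100110001111001101011 | 0 | 1
  59 | 1001100011110011010111 | 1 | 1
  60 | 0011000111100110101111 | 0 | 0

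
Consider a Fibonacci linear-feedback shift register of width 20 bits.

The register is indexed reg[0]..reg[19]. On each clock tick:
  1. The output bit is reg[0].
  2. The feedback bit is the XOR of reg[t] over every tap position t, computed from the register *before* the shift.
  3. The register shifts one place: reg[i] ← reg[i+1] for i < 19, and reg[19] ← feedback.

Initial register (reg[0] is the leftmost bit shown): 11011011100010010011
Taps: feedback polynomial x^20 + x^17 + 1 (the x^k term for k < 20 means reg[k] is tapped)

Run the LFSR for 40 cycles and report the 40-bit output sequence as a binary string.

k : reg_k → out_k, fb_k
0: 11011011100010010011 → 1, fb=1
1: 10110111000100100111 → 1, fb=0
2: 01101110001001001110 → 0, fb=1
3: 11011100010010011101 → 1, fb=0
4: 10111000100100111010 → 1, fb=1
5: 01110001001001110101 → 0, fb=1
6: 11100010010011101011 → 1, fb=1
7: 11000100100111010111 → 1, fb=0
8: 10001001001110101110 → 1, fb=0
9: 00010010011101011100 → 0, fb=1
10: 00100100111010111001 → 0, fb=0
11: 01001001110101110010 → 0, fb=0
12: 10010011101011100100 → 1, fb=0
13: 00100111010111001000 → 0, fb=0
14: 01001110101110010000 → 0, fb=0
15: 10011101011100100000 → 1, fb=1
16: 00111010111001000001 → 0, fb=0
17: 01110101110010000010 → 0, fb=0
18: 11101011100100000100 → 1, fb=0
19: 11010111001000001000 → 1, fb=1
20: 10101110010000010001 → 1, fb=1
21: 01011100100000100011 → 0, fb=0
22: 10111001000001000110 → 1, fb=0
23: 01110010000010001100 → 0, fb=1
24: 11100100000100011001 → 1, fb=1
25: 11001000001000110011 → 1, fb=1
26: 10010000010001100111 → 1, fb=0
27: 00100000100011001110 → 0, fb=1
28: 01000001000110011101 → 0, fb=1
29: 10000010001100111011 → 1, fb=1
30: 00000100011001110111 → 0, fb=1
31: 00001000110011101111 → 0, fb=1
32: 00010001100111011111 → 0, fb=1
33: 00100011001110111111 → 0, fb=1
34: 01000110011101111111 → 0, fb=1
35: 10001100111011111111 → 1, fb=0
36: 00011001110111111110 → 0, fb=1
37: 00110011101111111101 → 0, fb=1
38: 01100111011111111011 → 0, fb=0
39: 11001110111111110110 → 1, fb=0

1101101110001001001110101110010000010001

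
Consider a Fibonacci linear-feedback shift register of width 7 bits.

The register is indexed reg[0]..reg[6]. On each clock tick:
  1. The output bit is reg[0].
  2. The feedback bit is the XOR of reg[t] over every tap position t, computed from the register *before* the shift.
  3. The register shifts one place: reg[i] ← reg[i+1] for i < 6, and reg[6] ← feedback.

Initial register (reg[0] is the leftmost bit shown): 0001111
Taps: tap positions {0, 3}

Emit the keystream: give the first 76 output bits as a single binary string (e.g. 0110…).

k : reg_k → out_k, fb_k
0: 0001111 → 0, fb=1
1: 0011111 → 0, fb=1
2: 0111111 → 0, fb=1
3: 1111111 → 1, fb=0
4: 1111110 → 1, fb=0
5: 1111100 → 1, fb=0
6: 1111000 → 1, fb=0
7: 1110000 → 1, fb=1
8: 1100001 → 1, fb=1
9: 1000011 → 1, fb=1
10: 0000111 → 0, fb=0
11: 0001110 → 0, fb=1
12: 0011101 → 0, fb=1
13: 0111011 → 0, fb=1
14: 1110111 → 1, fb=1
15: 1101111 → 1, fb=0
16: 1011110 → 1, fb=0
17: 0111100 → 0, fb=1
18: 1111001 → 1, fb=0
19: 1110010 → 1, fb=1
20: 1100101 → 1, fb=1
21: 1001011 → 1, fb=0
22: 0010110 → 0, fb=0
23: 0101100 → 0, fb=1
24: 1011001 → 1, fb=0
25: 0110010 → 0, fb=0
26: 1100100 → 1, fb=1
27: 1001001 → 1, fb=0
28: 0010010 → 0, fb=0
29: 0100100 → 0, fb=0
30: 1001000 → 1, fb=0
31: 0010000 → 0, fb=0
32: 0100000 → 0, fb=0
33: 1000000 → 1, fb=1
34: 0000001 → 0, fb=0
35: 0000010 → 0, fb=0
36: 0000100 → 0, fb=0
37: 0001000 → 0, fb=1
38: 0010001 → 0, fb=0
39: 0100010 → 0, fb=0
40: 1000100 → 1, fb=1
41: 0001001 → 0, fb=1
42: 0010011 → 0, fb=0
43: 0100110 → 0, fb=0
44: 1001100 → 1, fb=0
45: 0011000 → 0, fb=1
46: 0110001 → 0, fb=0
47: 1100010 → 1, fb=1
48: 1000101 → 1, fb=1
49: 0001011 → 0, fb=1
50: 0010111 → 0, fb=0
51: 0101110 → 0, fb=1
52: 1011101 → 1, fb=0
53: 0111010 → 0, fb=1
54: 1110101 → 1, fb=1
55: 1101011 → 1, fb=0
56: 1010110 → 1, fb=1
57: 0101101 → 0, fb=1
58: 1011011 → 1, fb=0
59: 0110110 → 0, fb=0
60: 1101100 → 1, fb=0
61: 1011000 → 1, fb=0
62: 0110000 → 0, fb=0
63: 1100000 → 1, fb=1
64: 1000001 → 1, fb=1
65: 0000011 → 0, fb=0
66: 0000110 → 0, fb=0
67: 0001100 → 0, fb=1
68: 0011001 → 0, fb=1
69: 0110011 → 0, fb=0
70: 1100110 → 1, fb=1
71: 1001101 → 1, fb=0
72: 0011010 → 0, fb=1
73: 0110101 → 0, fb=0
74: 1101010 → 1, fb=0
75: 1010100 → 1, fb=1

0001111111000011101111001011001001000000100010011000101110101101100000110011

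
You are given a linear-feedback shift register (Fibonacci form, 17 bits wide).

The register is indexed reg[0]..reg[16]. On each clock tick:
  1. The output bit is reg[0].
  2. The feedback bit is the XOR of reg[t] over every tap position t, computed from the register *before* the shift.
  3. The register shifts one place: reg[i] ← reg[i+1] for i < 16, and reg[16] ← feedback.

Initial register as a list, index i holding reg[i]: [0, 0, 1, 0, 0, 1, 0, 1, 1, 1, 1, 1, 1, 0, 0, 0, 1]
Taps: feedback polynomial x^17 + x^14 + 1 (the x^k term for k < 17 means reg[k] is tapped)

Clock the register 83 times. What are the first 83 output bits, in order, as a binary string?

k : reg_k → out_k, fb_k
0: 00100101111110001 → 0, fb=0
1: 01001011111100010 → 0, fb=0
2: 10010111111000100 → 1, fb=0
3: 00101111110001000 → 0, fb=0
4: 01011111100010000 → 0, fb=0
5: 10111111000100000 → 1, fb=1
6: 01111110001000001 → 0, fb=0
7: 11111100010000010 → 1, fb=1
8: 11111000100000101 → 1, fb=0
9: 11110001000001010 → 1, fb=1
10: 11100010000010101 → 1, fb=0
11: 11000100000101010 → 1, fb=1
12: 10001000001010101 → 1, fb=0
13: 00010000010101010 → 0, fb=0
14: 00100000101010100 → 0, fb=1
15: 01000001010101001 → 0, fb=0
16: 10000010101010010 → 1, fb=1
17: 00000101010100101 → 0, fb=1
18: 00001010101001011 → 0, fb=0
19: 00010101010010110 → 0, fb=1
20: 00101010100101101 → 0, fb=1
21: 01010101001011011 → 0, fb=0
22: 10101010010110110 → 1, fb=0
23: 01010100101101100 → 0, fb=1
24: 10101001011011001 → 1, fb=1
25: 01010010110110011 → 0, fb=0
26: 10100101101100110 → 1, fb=0
27: 01001011011001100 → 0, fb=1
28: 10010110110011001 → 1, fb=1
29: 00101101100110011 → 0, fb=0
30: 01011011001100110 → 0, fb=1
31: 10110110011001101 → 1, fb=0
32: 01101100110011010 → 0, fb=0
33: 11011001100110100 → 1, fb=0
34: 10110011001101000 → 1, fb=1
35: 01100110011010001 → 0, fb=0
36: 11001100110100010 → 1, fb=1
37: 10011001101000101 → 1, fb=0
38: 00110011010001010 → 0, fb=0
39: 01100110100010100 → 0, fb=1
40: 11001101000101001 → 1, fb=1
41: 10011010001010011 → 1, fb=1
42: 00110100010100111 → 0, fb=1
43: 01101000101001111 → 0, fb=1
44: 11010001010011111 → 1, fb=0
45: 10100010100111110 → 1, fb=0
46: 01000101001111100 → 0, fb=1
47: 10001010011111001 → 1, fb=1
48: 00010100111110011 → 0, fb=0
49: 00101001111100110 → 0, fb=1
50: 01010011111001101 → 0, fb=1
51: 10100111110011011 → 1, fb=1
52: 01001111100110111 → 0, fb=1
53: 10011111001101111 → 1, fb=0
54: 00111110011011110 → 0, fb=1
55: 01111100110111101 → 0, fb=1
56: 11111001101111011 → 1, fb=1
57: 11110011011110111 → 1, fb=0
58: 11100110111101110 → 1, fb=0
59: 11001101111011100 → 1, fb=0
60: 10011011110111000 → 1, fb=1
61: 00110111101110001 → 0, fb=0
62: 01101111011100010 → 0, fb=0
63: 11011110111000100 → 1, fb=0
64: 10111101110001000 → 1, fb=1
65: 01111011100010001 → 0, fb=0
66: 11110111000100010 → 1, fb=1
67: 11101110001000101 → 1, fb=0
68: 11011100010001010 → 1, fb=1
69: 10111000100010101 → 1, fb=0
70: 01110001000101010 → 0, fb=0
71: 11100010001010100 → 1, fb=0
72: 11000100010101000 → 1, fb=1
73: 10001000101010001 → 1, fb=1
74: 00010001010100011 → 0, fb=0
75: 00100010101000110 → 0, fb=1
76: 01000101010001101 → 0, fb=1
77: 10001010100011011 → 1, fb=1
78: 00010101000110111 → 0, fb=1
79: 00101010001101111 → 0, fb=1
80: 01010100011011111 → 0, fb=1
81: 10101000110111111 → 1, fb=0
82: 01010001101111110 → 0, fb=1

00100101111110001000001010101001011011001100110100010100111110011011110111000100010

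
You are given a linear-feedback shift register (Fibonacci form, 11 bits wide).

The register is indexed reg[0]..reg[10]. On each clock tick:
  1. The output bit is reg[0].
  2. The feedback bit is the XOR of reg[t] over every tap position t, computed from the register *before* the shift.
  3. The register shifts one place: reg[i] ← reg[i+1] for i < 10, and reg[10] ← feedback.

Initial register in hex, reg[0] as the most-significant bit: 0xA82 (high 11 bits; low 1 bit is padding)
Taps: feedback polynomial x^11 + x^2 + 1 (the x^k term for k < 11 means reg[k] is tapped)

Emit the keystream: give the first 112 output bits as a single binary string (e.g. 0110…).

1010100000100001000101001010100011000001011110001001001101011011110001101001101110011110101111001000100111010101

tick  register→output (feedback)
  0  10101000001→1 (0)
  1  01010000010→0 (0)
  2  10100000100→1 (0)
  3  01000001000→0 (0)
  4  10000010000→1 (1)
  5  00000100001→0 (0)
  6  00001000010→0 (0)
  7  00010000100→0 (0)
  8  00100001000→0 (1)
  9  01000010001→0 (0)
 10  10000100010→1 (1)
 11  00001000101→0 (0)
 12  00010001010→0 (0)
 13  00100010100→0 (1)
 14  01000101001→0 (0)
 15  10001010010→1 (1)
 16  00010100101→0 (0)
 17  00101001010→0 (1)
 18  01010010101→0 (0)
 19  10100101010→1 (0)
 20  01001010100→0 (0)
 21  10010101000→1 (1)
 22  00101010001→0 (1)
 23  01010100011→0 (0)
 24  10101000110→1 (0)
 25  01010001100→0 (0)
 26  10100011000→1 (0)
 27  01000110000→0 (0)
 28  10001100000→1 (1)
 29  00011000001→0 (0)
 30  00110000010→0 (1)
 31  01100000101→0 (1)
 32  11000001011→1 (1)
 33  10000010111→1 (1)
 34  00000101111→0 (0)
 35  00001011110→0 (0)
 36  00010111100→0 (0)
 37  00101111000→0 (1)
 38  01011110001→0 (0)
 39  10111100010→1 (0)
 40  01111000100→0 (1)
 41  11110001001→1 (0)
 42  11100010010→1 (0)
 43  11000100100→1 (1)
 44  10001001001→1 (1)
 45  00010010011→0 (0)
 46  00100100110→0 (1)
 47  01001001101→0 (0)
 48  10010011010→1 (1)
 49  00100110101→0 (1)
 50  01001101011→0 (0)
 51  10011010110→1 (1)
 52  00110101101→0 (1)
 53  01101011011→0 (1)
 54  11010110111→1 (1)
 55  10101101111→1 (0)
 56  01011011110→0 (0)
 57  10110111100→1 (0)
 58  01101111000→0 (1)
 59  11011110001→1 (1)
 60  10111100011→1 (0)
 61  01111000110→0 (1)
 62  11110001101→1 (0)
 63  11100011010→1 (0)
 64  11000110100→1 (1)
 65  10001101001→1 (1)
 66  00011010011→0 (0)
 67  00110100110→0 (1)
 68  01101001101→0 (1)
 69  11010011011→1 (1)
 70  10100110111→1 (0)
 71  01001101110→0 (0)
 72  10011011100→1 (1)
 73  00110111001→0 (1)
 74  01101110011→0 (1)
 75  11011100111→1 (1)
 76  10111001111→1 (0)
 77  01110011110→0 (1)
 78  11100111101→1 (0)
 79  11001111010→1 (1)
 80  10011110101→1 (1)
 81  00111101011→0 (1)
 82  01111010111→0 (1)
 83  11110101111→1 (0)
 84  11101011110→1 (0)
 85  11010111100→1 (1)
 86  10101111001→1 (0)
 87  01011110010→0 (0)
 88  10111100100→1 (0)
 89  01111001000→0 (1)
 90  11110010001→1 (0)
 91  11100100010→1 (0)
 92  11001000100→1 (1)
 93  10010001001→1 (1)
 94  00100010011→0 (1)
 95  01000100111→0 (0)
 96  10001001110→1 (1)
 97  00010011101→0 (0)
 98  00100111010→0 (1)
 99  01001110101→0 (0)
100  10011101010→1 (1)
101  00111010101→0 (1)
102  01110101011→0 (1)
103  11101010111→1 (0)
104  11010101110→1 (1)
105  10101011101→1 (0)
106  01010111010→0 (0)
107  10101110100→1 (0)
108  01011101000→0 (0)
109  10111010000→1 (0)
110  01110100000→0 (1)
111  11101000001→1 (0)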